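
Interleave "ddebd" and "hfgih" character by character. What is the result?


Interleaving "ddebd" and "hfgih":
  Position 0: 'd' from first, 'h' from second => "dh"
  Position 1: 'd' from first, 'f' from second => "df"
  Position 2: 'e' from first, 'g' from second => "eg"
  Position 3: 'b' from first, 'i' from second => "bi"
  Position 4: 'd' from first, 'h' from second => "dh"
Result: dhdfegbidh

dhdfegbidh


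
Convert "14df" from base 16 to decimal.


Input: "14df" in base 16
Positional expansion:
  Digit '1' (value 1) x 16^3 = 4096
  Digit '4' (value 4) x 16^2 = 1024
  Digit 'd' (value 13) x 16^1 = 208
  Digit 'f' (value 15) x 16^0 = 15
Sum = 5343

5343


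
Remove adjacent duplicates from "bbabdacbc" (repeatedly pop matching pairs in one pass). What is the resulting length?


Input: bbabdacbc
Stack-based adjacent duplicate removal:
  Read 'b': push. Stack: b
  Read 'b': matches stack top 'b' => pop. Stack: (empty)
  Read 'a': push. Stack: a
  Read 'b': push. Stack: ab
  Read 'd': push. Stack: abd
  Read 'a': push. Stack: abda
  Read 'c': push. Stack: abdac
  Read 'b': push. Stack: abdacb
  Read 'c': push. Stack: abdacbc
Final stack: "abdacbc" (length 7)

7


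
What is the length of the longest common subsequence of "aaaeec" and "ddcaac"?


LCS of "aaaeec" and "ddcaac"
DP table:
           d    d    c    a    a    c
      0    0    0    0    0    0    0
  a   0    0    0    0    1    1    1
  a   0    0    0    0    1    2    2
  a   0    0    0    0    1    2    2
  e   0    0    0    0    1    2    2
  e   0    0    0    0    1    2    2
  c   0    0    0    1    1    2    3
LCS length = dp[6][6] = 3

3


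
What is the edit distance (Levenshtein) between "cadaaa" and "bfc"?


Computing edit distance: "cadaaa" -> "bfc"
DP table:
           b    f    c
      0    1    2    3
  c   1    1    2    2
  a   2    2    2    3
  d   3    3    3    3
  a   4    4    4    4
  a   5    5    5    5
  a   6    6    6    6
Edit distance = dp[6][3] = 6

6


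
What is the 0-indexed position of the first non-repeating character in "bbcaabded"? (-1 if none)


Input: bbcaabded
Character frequencies:
  'a': 2
  'b': 3
  'c': 1
  'd': 2
  'e': 1
Scanning left to right for freq == 1:
  Position 0 ('b'): freq=3, skip
  Position 1 ('b'): freq=3, skip
  Position 2 ('c'): unique! => answer = 2

2


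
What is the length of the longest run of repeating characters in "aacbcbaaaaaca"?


Input: "aacbcbaaaaaca"
Scanning for longest run:
  Position 1 ('a'): continues run of 'a', length=2
  Position 2 ('c'): new char, reset run to 1
  Position 3 ('b'): new char, reset run to 1
  Position 4 ('c'): new char, reset run to 1
  Position 5 ('b'): new char, reset run to 1
  Position 6 ('a'): new char, reset run to 1
  Position 7 ('a'): continues run of 'a', length=2
  Position 8 ('a'): continues run of 'a', length=3
  Position 9 ('a'): continues run of 'a', length=4
  Position 10 ('a'): continues run of 'a', length=5
  Position 11 ('c'): new char, reset run to 1
  Position 12 ('a'): new char, reset run to 1
Longest run: 'a' with length 5

5


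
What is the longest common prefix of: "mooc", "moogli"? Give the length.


Words: mooc, moogli
  Position 0: all 'm' => match
  Position 1: all 'o' => match
  Position 2: all 'o' => match
  Position 3: ('c', 'g') => mismatch, stop
LCP = "moo" (length 3)

3


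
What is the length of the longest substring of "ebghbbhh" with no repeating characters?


Input: "ebghbbhh"
Sliding window (track last position of each char):
  Position 0 ('e'): window [0,0] length 1 -- new best
  Position 1 ('b'): window [0,1] length 2 -- new best
  Position 2 ('g'): window [0,2] length 3 -- new best
  Position 3 ('h'): window [0,3] length 4 -- new best
  Position 4 ('b'): repeat (last at 1), move window start to 2
  Position 4 ('b'): window [2,4] length 3
  Position 5 ('b'): repeat (last at 4), move window start to 5
  Position 5 ('b'): window [5,5] length 1
  Position 6 ('h'): window [5,6] length 2
  Position 7 ('h'): repeat (last at 6), move window start to 7
  Position 7 ('h'): window [7,7] length 1
Longest substring with no repeats: "ebgh" with length 4

4


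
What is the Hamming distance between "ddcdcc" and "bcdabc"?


Comparing "ddcdcc" and "bcdabc" position by position:
  Position 0: 'd' vs 'b' => differ
  Position 1: 'd' vs 'c' => differ
  Position 2: 'c' vs 'd' => differ
  Position 3: 'd' vs 'a' => differ
  Position 4: 'c' vs 'b' => differ
  Position 5: 'c' vs 'c' => same
Total differences (Hamming distance): 5

5


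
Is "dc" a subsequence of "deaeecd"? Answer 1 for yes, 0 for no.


Check if "dc" is a subsequence of "deaeecd"
Greedy scan:
  Position 0 ('d'): matches sub[0] = 'd'
  Position 1 ('e'): no match needed
  Position 2 ('a'): no match needed
  Position 3 ('e'): no match needed
  Position 4 ('e'): no match needed
  Position 5 ('c'): matches sub[1] = 'c'
  Position 6 ('d'): no match needed
All 2 characters matched => is a subsequence

1


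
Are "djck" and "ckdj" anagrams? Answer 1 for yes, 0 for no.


Strings: "djck", "ckdj"
Sorted first:  cdjk
Sorted second: cdjk
Sorted forms match => anagrams

1


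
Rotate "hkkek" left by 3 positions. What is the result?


Input: "hkkek", rotate left by 3
First 3 characters: "hkk"
Remaining characters: "ek"
Concatenate remaining + first: "ek" + "hkk" = "ekhkk"

ekhkk


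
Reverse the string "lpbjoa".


Input: lpbjoa
Reading characters right to left:
  Position 5: 'a'
  Position 4: 'o'
  Position 3: 'j'
  Position 2: 'b'
  Position 1: 'p'
  Position 0: 'l'
Reversed: aojbpl

aojbpl


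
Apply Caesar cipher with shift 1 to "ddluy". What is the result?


Caesar cipher: shift "ddluy" by 1
  'd' (pos 3) + 1 = pos 4 = 'e'
  'd' (pos 3) + 1 = pos 4 = 'e'
  'l' (pos 11) + 1 = pos 12 = 'm'
  'u' (pos 20) + 1 = pos 21 = 'v'
  'y' (pos 24) + 1 = pos 25 = 'z'
Result: eemvz

eemvz


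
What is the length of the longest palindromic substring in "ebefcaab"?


Input: "ebefcaab"
Checking substrings for palindromes:
  [0:3] "ebe" (len 3) => palindrome
  [5:7] "aa" (len 2) => palindrome
Longest palindromic substring: "ebe" with length 3

3


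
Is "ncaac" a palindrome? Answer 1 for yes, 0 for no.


Input: ncaac
Reversed: caacn
  Compare pos 0 ('n') with pos 4 ('c'): MISMATCH
  Compare pos 1 ('c') with pos 3 ('a'): MISMATCH
Result: not a palindrome

0


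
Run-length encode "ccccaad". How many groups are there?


Input: ccccaad
Scanning for consecutive runs:
  Group 1: 'c' x 4 (positions 0-3)
  Group 2: 'a' x 2 (positions 4-5)
  Group 3: 'd' x 1 (positions 6-6)
Total groups: 3

3


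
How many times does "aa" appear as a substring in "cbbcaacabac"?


Searching for "aa" in "cbbcaacabac"
Scanning each position:
  Position 0: "cb" => no
  Position 1: "bb" => no
  Position 2: "bc" => no
  Position 3: "ca" => no
  Position 4: "aa" => MATCH
  Position 5: "ac" => no
  Position 6: "ca" => no
  Position 7: "ab" => no
  Position 8: "ba" => no
  Position 9: "ac" => no
Total occurrences: 1

1


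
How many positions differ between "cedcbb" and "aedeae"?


Comparing "cedcbb" and "aedeae" position by position:
  Position 0: 'c' vs 'a' => DIFFER
  Position 1: 'e' vs 'e' => same
  Position 2: 'd' vs 'd' => same
  Position 3: 'c' vs 'e' => DIFFER
  Position 4: 'b' vs 'a' => DIFFER
  Position 5: 'b' vs 'e' => DIFFER
Positions that differ: 4

4


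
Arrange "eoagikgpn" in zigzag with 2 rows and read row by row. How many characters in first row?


Zigzag "eoagikgpn" into 2 rows:
Placing characters:
  'e' => row 0
  'o' => row 1
  'a' => row 0
  'g' => row 1
  'i' => row 0
  'k' => row 1
  'g' => row 0
  'p' => row 1
  'n' => row 0
Rows:
  Row 0: "eaign"
  Row 1: "ogkp"
First row length: 5

5


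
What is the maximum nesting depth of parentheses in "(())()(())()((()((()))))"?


Input: "(())()(())()((()((()))))"
Tracking depth:
  Position 0 '(': depth becomes 1
  Position 1 '(': depth becomes 2
  Position 2 ')': depth becomes 1
  Position 3 ')': depth becomes 0
  Position 4 '(': depth becomes 1
  Position 5 ')': depth becomes 0
  Position 6 '(': depth becomes 1
  Position 7 '(': depth becomes 2
  Position 8 ')': depth becomes 1
  Position 9 ')': depth becomes 0
  Position 10 '(': depth becomes 1
  Position 11 ')': depth becomes 0
  Position 12 '(': depth becomes 1
  Position 13 '(': depth becomes 2
  Position 14 '(': depth becomes 3
  Position 15 ')': depth becomes 2
  Position 16 '(': depth becomes 3
  Position 17 '(': depth becomes 4
  Position 18 '(': depth becomes 5
  Position 19 ')': depth becomes 4
  Position 20 ')': depth becomes 3
  Position 21 ')': depth becomes 2
  Position 22 ')': depth becomes 1
  Position 23 ')': depth becomes 0
Maximum depth reached: 5

5


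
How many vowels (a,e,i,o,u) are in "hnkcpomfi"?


Input: hnkcpomfi
Checking each character:
  'h' at position 0: consonant
  'n' at position 1: consonant
  'k' at position 2: consonant
  'c' at position 3: consonant
  'p' at position 4: consonant
  'o' at position 5: vowel (running total: 1)
  'm' at position 6: consonant
  'f' at position 7: consonant
  'i' at position 8: vowel (running total: 2)
Total vowels: 2

2


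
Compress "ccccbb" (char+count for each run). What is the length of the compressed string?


Input: ccccbb
Runs:
  'c' x 4 => "c4"
  'b' x 2 => "b2"
Compressed: "c4b2"
Compressed length: 4

4


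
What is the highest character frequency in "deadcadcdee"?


Input: deadcadcdee
Character counts:
  'a': 2
  'c': 2
  'd': 4
  'e': 3
Maximum frequency: 4

4


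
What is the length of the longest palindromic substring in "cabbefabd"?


Input: "cabbefabd"
Checking substrings for palindromes:
  [2:4] "bb" (len 2) => palindrome
Longest palindromic substring: "bb" with length 2

2


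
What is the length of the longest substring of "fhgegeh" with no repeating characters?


Input: "fhgegeh"
Sliding window (track last position of each char):
  Position 0 ('f'): window [0,0] length 1 -- new best
  Position 1 ('h'): window [0,1] length 2 -- new best
  Position 2 ('g'): window [0,2] length 3 -- new best
  Position 3 ('e'): window [0,3] length 4 -- new best
  Position 4 ('g'): repeat (last at 2), move window start to 3
  Position 4 ('g'): window [3,4] length 2
  Position 5 ('e'): repeat (last at 3), move window start to 4
  Position 5 ('e'): window [4,5] length 2
  Position 6 ('h'): window [4,6] length 3
Longest substring with no repeats: "fhge" with length 4

4


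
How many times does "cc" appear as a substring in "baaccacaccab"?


Searching for "cc" in "baaccacaccab"
Scanning each position:
  Position 0: "ba" => no
  Position 1: "aa" => no
  Position 2: "ac" => no
  Position 3: "cc" => MATCH
  Position 4: "ca" => no
  Position 5: "ac" => no
  Position 6: "ca" => no
  Position 7: "ac" => no
  Position 8: "cc" => MATCH
  Position 9: "ca" => no
  Position 10: "ab" => no
Total occurrences: 2

2


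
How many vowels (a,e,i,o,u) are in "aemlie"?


Input: aemlie
Checking each character:
  'a' at position 0: vowel (running total: 1)
  'e' at position 1: vowel (running total: 2)
  'm' at position 2: consonant
  'l' at position 3: consonant
  'i' at position 4: vowel (running total: 3)
  'e' at position 5: vowel (running total: 4)
Total vowels: 4

4


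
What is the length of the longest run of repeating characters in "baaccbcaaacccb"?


Input: "baaccbcaaacccb"
Scanning for longest run:
  Position 1 ('a'): new char, reset run to 1
  Position 2 ('a'): continues run of 'a', length=2
  Position 3 ('c'): new char, reset run to 1
  Position 4 ('c'): continues run of 'c', length=2
  Position 5 ('b'): new char, reset run to 1
  Position 6 ('c'): new char, reset run to 1
  Position 7 ('a'): new char, reset run to 1
  Position 8 ('a'): continues run of 'a', length=2
  Position 9 ('a'): continues run of 'a', length=3
  Position 10 ('c'): new char, reset run to 1
  Position 11 ('c'): continues run of 'c', length=2
  Position 12 ('c'): continues run of 'c', length=3
  Position 13 ('b'): new char, reset run to 1
Longest run: 'a' with length 3

3


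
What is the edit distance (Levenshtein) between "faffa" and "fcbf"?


Computing edit distance: "faffa" -> "fcbf"
DP table:
           f    c    b    f
      0    1    2    3    4
  f   1    0    1    2    3
  a   2    1    1    2    3
  f   3    2    2    2    2
  f   4    3    3    3    2
  a   5    4    4    4    3
Edit distance = dp[5][4] = 3

3


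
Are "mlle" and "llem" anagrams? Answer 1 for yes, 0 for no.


Strings: "mlle", "llem"
Sorted first:  ellm
Sorted second: ellm
Sorted forms match => anagrams

1


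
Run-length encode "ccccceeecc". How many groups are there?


Input: ccccceeecc
Scanning for consecutive runs:
  Group 1: 'c' x 5 (positions 0-4)
  Group 2: 'e' x 3 (positions 5-7)
  Group 3: 'c' x 2 (positions 8-9)
Total groups: 3

3


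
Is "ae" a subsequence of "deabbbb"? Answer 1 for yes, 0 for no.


Check if "ae" is a subsequence of "deabbbb"
Greedy scan:
  Position 0 ('d'): no match needed
  Position 1 ('e'): no match needed
  Position 2 ('a'): matches sub[0] = 'a'
  Position 3 ('b'): no match needed
  Position 4 ('b'): no match needed
  Position 5 ('b'): no match needed
  Position 6 ('b'): no match needed
Only matched 1/2 characters => not a subsequence

0


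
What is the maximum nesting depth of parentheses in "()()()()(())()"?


Input: "()()()()(())()"
Tracking depth:
  Position 0 '(': depth becomes 1
  Position 1 ')': depth becomes 0
  Position 2 '(': depth becomes 1
  Position 3 ')': depth becomes 0
  Position 4 '(': depth becomes 1
  Position 5 ')': depth becomes 0
  Position 6 '(': depth becomes 1
  Position 7 ')': depth becomes 0
  Position 8 '(': depth becomes 1
  Position 9 '(': depth becomes 2
  Position 10 ')': depth becomes 1
  Position 11 ')': depth becomes 0
  Position 12 '(': depth becomes 1
  Position 13 ')': depth becomes 0
Maximum depth reached: 2

2


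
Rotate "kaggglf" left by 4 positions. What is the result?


Input: "kaggglf", rotate left by 4
First 4 characters: "kagg"
Remaining characters: "glf"
Concatenate remaining + first: "glf" + "kagg" = "glfkagg"

glfkagg


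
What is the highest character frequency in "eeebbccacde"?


Input: eeebbccacde
Character counts:
  'a': 1
  'b': 2
  'c': 3
  'd': 1
  'e': 4
Maximum frequency: 4

4


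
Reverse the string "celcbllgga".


Input: celcbllgga
Reading characters right to left:
  Position 9: 'a'
  Position 8: 'g'
  Position 7: 'g'
  Position 6: 'l'
  Position 5: 'l'
  Position 4: 'b'
  Position 3: 'c'
  Position 2: 'l'
  Position 1: 'e'
  Position 0: 'c'
Reversed: aggllbclec

aggllbclec


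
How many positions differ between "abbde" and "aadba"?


Comparing "abbde" and "aadba" position by position:
  Position 0: 'a' vs 'a' => same
  Position 1: 'b' vs 'a' => DIFFER
  Position 2: 'b' vs 'd' => DIFFER
  Position 3: 'd' vs 'b' => DIFFER
  Position 4: 'e' vs 'a' => DIFFER
Positions that differ: 4

4


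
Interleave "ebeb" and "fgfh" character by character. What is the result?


Interleaving "ebeb" and "fgfh":
  Position 0: 'e' from first, 'f' from second => "ef"
  Position 1: 'b' from first, 'g' from second => "bg"
  Position 2: 'e' from first, 'f' from second => "ef"
  Position 3: 'b' from first, 'h' from second => "bh"
Result: efbgefbh

efbgefbh


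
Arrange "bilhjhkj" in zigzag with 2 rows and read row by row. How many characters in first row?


Zigzag "bilhjhkj" into 2 rows:
Placing characters:
  'b' => row 0
  'i' => row 1
  'l' => row 0
  'h' => row 1
  'j' => row 0
  'h' => row 1
  'k' => row 0
  'j' => row 1
Rows:
  Row 0: "bljk"
  Row 1: "ihhj"
First row length: 4

4


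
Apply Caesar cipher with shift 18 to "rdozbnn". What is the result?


Caesar cipher: shift "rdozbnn" by 18
  'r' (pos 17) + 18 = pos 9 = 'j'
  'd' (pos 3) + 18 = pos 21 = 'v'
  'o' (pos 14) + 18 = pos 6 = 'g'
  'z' (pos 25) + 18 = pos 17 = 'r'
  'b' (pos 1) + 18 = pos 19 = 't'
  'n' (pos 13) + 18 = pos 5 = 'f'
  'n' (pos 13) + 18 = pos 5 = 'f'
Result: jvgrtff

jvgrtff


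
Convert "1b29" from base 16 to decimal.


Input: "1b29" in base 16
Positional expansion:
  Digit '1' (value 1) x 16^3 = 4096
  Digit 'b' (value 11) x 16^2 = 2816
  Digit '2' (value 2) x 16^1 = 32
  Digit '9' (value 9) x 16^0 = 9
Sum = 6953

6953


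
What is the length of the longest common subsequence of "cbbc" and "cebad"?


LCS of "cbbc" and "cebad"
DP table:
           c    e    b    a    d
      0    0    0    0    0    0
  c   0    1    1    1    1    1
  b   0    1    1    2    2    2
  b   0    1    1    2    2    2
  c   0    1    1    2    2    2
LCS length = dp[4][5] = 2

2


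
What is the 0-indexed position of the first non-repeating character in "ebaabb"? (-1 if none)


Input: ebaabb
Character frequencies:
  'a': 2
  'b': 3
  'e': 1
Scanning left to right for freq == 1:
  Position 0 ('e'): unique! => answer = 0

0


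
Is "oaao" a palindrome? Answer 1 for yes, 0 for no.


Input: oaao
Reversed: oaao
  Compare pos 0 ('o') with pos 3 ('o'): match
  Compare pos 1 ('a') with pos 2 ('a'): match
Result: palindrome

1


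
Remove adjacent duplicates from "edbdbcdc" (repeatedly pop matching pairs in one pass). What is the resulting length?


Input: edbdbcdc
Stack-based adjacent duplicate removal:
  Read 'e': push. Stack: e
  Read 'd': push. Stack: ed
  Read 'b': push. Stack: edb
  Read 'd': push. Stack: edbd
  Read 'b': push. Stack: edbdb
  Read 'c': push. Stack: edbdbc
  Read 'd': push. Stack: edbdbcd
  Read 'c': push. Stack: edbdbcdc
Final stack: "edbdbcdc" (length 8)

8


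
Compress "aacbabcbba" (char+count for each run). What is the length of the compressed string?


Input: aacbabcbba
Runs:
  'a' x 2 => "a2"
  'c' x 1 => "c1"
  'b' x 1 => "b1"
  'a' x 1 => "a1"
  'b' x 1 => "b1"
  'c' x 1 => "c1"
  'b' x 2 => "b2"
  'a' x 1 => "a1"
Compressed: "a2c1b1a1b1c1b2a1"
Compressed length: 16

16


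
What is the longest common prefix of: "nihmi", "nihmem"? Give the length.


Words: nihmi, nihmem
  Position 0: all 'n' => match
  Position 1: all 'i' => match
  Position 2: all 'h' => match
  Position 3: all 'm' => match
  Position 4: ('i', 'e') => mismatch, stop
LCP = "nihm" (length 4)

4


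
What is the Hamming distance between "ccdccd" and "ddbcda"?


Comparing "ccdccd" and "ddbcda" position by position:
  Position 0: 'c' vs 'd' => differ
  Position 1: 'c' vs 'd' => differ
  Position 2: 'd' vs 'b' => differ
  Position 3: 'c' vs 'c' => same
  Position 4: 'c' vs 'd' => differ
  Position 5: 'd' vs 'a' => differ
Total differences (Hamming distance): 5

5


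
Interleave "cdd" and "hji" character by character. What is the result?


Interleaving "cdd" and "hji":
  Position 0: 'c' from first, 'h' from second => "ch"
  Position 1: 'd' from first, 'j' from second => "dj"
  Position 2: 'd' from first, 'i' from second => "di"
Result: chdjdi

chdjdi


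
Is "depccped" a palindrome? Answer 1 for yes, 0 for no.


Input: depccped
Reversed: depccped
  Compare pos 0 ('d') with pos 7 ('d'): match
  Compare pos 1 ('e') with pos 6 ('e'): match
  Compare pos 2 ('p') with pos 5 ('p'): match
  Compare pos 3 ('c') with pos 4 ('c'): match
Result: palindrome

1


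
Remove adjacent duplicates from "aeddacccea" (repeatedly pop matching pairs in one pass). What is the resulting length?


Input: aeddacccea
Stack-based adjacent duplicate removal:
  Read 'a': push. Stack: a
  Read 'e': push. Stack: ae
  Read 'd': push. Stack: aed
  Read 'd': matches stack top 'd' => pop. Stack: ae
  Read 'a': push. Stack: aea
  Read 'c': push. Stack: aeac
  Read 'c': matches stack top 'c' => pop. Stack: aea
  Read 'c': push. Stack: aeac
  Read 'e': push. Stack: aeace
  Read 'a': push. Stack: aeacea
Final stack: "aeacea" (length 6)

6


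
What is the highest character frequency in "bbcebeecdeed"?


Input: bbcebeecdeed
Character counts:
  'b': 3
  'c': 2
  'd': 2
  'e': 5
Maximum frequency: 5

5


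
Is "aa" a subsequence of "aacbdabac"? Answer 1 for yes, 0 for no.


Check if "aa" is a subsequence of "aacbdabac"
Greedy scan:
  Position 0 ('a'): matches sub[0] = 'a'
  Position 1 ('a'): matches sub[1] = 'a'
  Position 2 ('c'): no match needed
  Position 3 ('b'): no match needed
  Position 4 ('d'): no match needed
  Position 5 ('a'): no match needed
  Position 6 ('b'): no match needed
  Position 7 ('a'): no match needed
  Position 8 ('c'): no match needed
All 2 characters matched => is a subsequence

1


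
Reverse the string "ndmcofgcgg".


Input: ndmcofgcgg
Reading characters right to left:
  Position 9: 'g'
  Position 8: 'g'
  Position 7: 'c'
  Position 6: 'g'
  Position 5: 'f'
  Position 4: 'o'
  Position 3: 'c'
  Position 2: 'm'
  Position 1: 'd'
  Position 0: 'n'
Reversed: ggcgfocmdn

ggcgfocmdn


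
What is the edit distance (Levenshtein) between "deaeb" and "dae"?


Computing edit distance: "deaeb" -> "dae"
DP table:
           d    a    e
      0    1    2    3
  d   1    0    1    2
  e   2    1    1    1
  a   3    2    1    2
  e   4    3    2    1
  b   5    4    3    2
Edit distance = dp[5][3] = 2

2


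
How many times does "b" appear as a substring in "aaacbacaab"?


Searching for "b" in "aaacbacaab"
Scanning each position:
  Position 0: "a" => no
  Position 1: "a" => no
  Position 2: "a" => no
  Position 3: "c" => no
  Position 4: "b" => MATCH
  Position 5: "a" => no
  Position 6: "c" => no
  Position 7: "a" => no
  Position 8: "a" => no
  Position 9: "b" => MATCH
Total occurrences: 2

2


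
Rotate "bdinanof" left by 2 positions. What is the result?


Input: "bdinanof", rotate left by 2
First 2 characters: "bd"
Remaining characters: "inanof"
Concatenate remaining + first: "inanof" + "bd" = "inanofbd"

inanofbd


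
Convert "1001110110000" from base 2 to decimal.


Input: "1001110110000" in base 2
Positional expansion:
  Digit '1' (value 1) x 2^12 = 4096
  Digit '0' (value 0) x 2^11 = 0
  Digit '0' (value 0) x 2^10 = 0
  Digit '1' (value 1) x 2^9 = 512
  Digit '1' (value 1) x 2^8 = 256
  Digit '1' (value 1) x 2^7 = 128
  Digit '0' (value 0) x 2^6 = 0
  Digit '1' (value 1) x 2^5 = 32
  Digit '1' (value 1) x 2^4 = 16
  Digit '0' (value 0) x 2^3 = 0
  Digit '0' (value 0) x 2^2 = 0
  Digit '0' (value 0) x 2^1 = 0
  Digit '0' (value 0) x 2^0 = 0
Sum = 5040

5040


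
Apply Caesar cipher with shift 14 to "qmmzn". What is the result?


Caesar cipher: shift "qmmzn" by 14
  'q' (pos 16) + 14 = pos 4 = 'e'
  'm' (pos 12) + 14 = pos 0 = 'a'
  'm' (pos 12) + 14 = pos 0 = 'a'
  'z' (pos 25) + 14 = pos 13 = 'n'
  'n' (pos 13) + 14 = pos 1 = 'b'
Result: eaanb

eaanb


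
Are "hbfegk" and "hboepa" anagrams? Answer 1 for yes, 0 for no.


Strings: "hbfegk", "hboepa"
Sorted first:  befghk
Sorted second: abehop
Differ at position 0: 'b' vs 'a' => not anagrams

0


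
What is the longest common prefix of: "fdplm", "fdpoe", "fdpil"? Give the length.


Words: fdplm, fdpoe, fdpil
  Position 0: all 'f' => match
  Position 1: all 'd' => match
  Position 2: all 'p' => match
  Position 3: ('l', 'o', 'i') => mismatch, stop
LCP = "fdp" (length 3)

3


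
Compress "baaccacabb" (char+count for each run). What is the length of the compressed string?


Input: baaccacabb
Runs:
  'b' x 1 => "b1"
  'a' x 2 => "a2"
  'c' x 2 => "c2"
  'a' x 1 => "a1"
  'c' x 1 => "c1"
  'a' x 1 => "a1"
  'b' x 2 => "b2"
Compressed: "b1a2c2a1c1a1b2"
Compressed length: 14

14


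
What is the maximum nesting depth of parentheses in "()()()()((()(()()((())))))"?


Input: "()()()()((()(()()((())))))"
Tracking depth:
  Position 0 '(': depth becomes 1
  Position 1 ')': depth becomes 0
  Position 2 '(': depth becomes 1
  Position 3 ')': depth becomes 0
  Position 4 '(': depth becomes 1
  Position 5 ')': depth becomes 0
  Position 6 '(': depth becomes 1
  Position 7 ')': depth becomes 0
  Position 8 '(': depth becomes 1
  Position 9 '(': depth becomes 2
  Position 10 '(': depth becomes 3
  Position 11 ')': depth becomes 2
  Position 12 '(': depth becomes 3
  Position 13 '(': depth becomes 4
  Position 14 ')': depth becomes 3
  Position 15 '(': depth becomes 4
  Position 16 ')': depth becomes 3
  Position 17 '(': depth becomes 4
  Position 18 '(': depth becomes 5
  Position 19 '(': depth becomes 6
  Position 20 ')': depth becomes 5
  Position 21 ')': depth becomes 4
  Position 22 ')': depth becomes 3
  Position 23 ')': depth becomes 2
  Position 24 ')': depth becomes 1
  Position 25 ')': depth becomes 0
Maximum depth reached: 6

6


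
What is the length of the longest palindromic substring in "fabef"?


Input: "fabef"
Checking substrings for palindromes:
  No multi-char palindromic substrings found
Longest palindromic substring: "f" with length 1

1


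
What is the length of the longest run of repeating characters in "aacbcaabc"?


Input: "aacbcaabc"
Scanning for longest run:
  Position 1 ('a'): continues run of 'a', length=2
  Position 2 ('c'): new char, reset run to 1
  Position 3 ('b'): new char, reset run to 1
  Position 4 ('c'): new char, reset run to 1
  Position 5 ('a'): new char, reset run to 1
  Position 6 ('a'): continues run of 'a', length=2
  Position 7 ('b'): new char, reset run to 1
  Position 8 ('c'): new char, reset run to 1
Longest run: 'a' with length 2

2


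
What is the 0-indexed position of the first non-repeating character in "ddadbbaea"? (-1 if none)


Input: ddadbbaea
Character frequencies:
  'a': 3
  'b': 2
  'd': 3
  'e': 1
Scanning left to right for freq == 1:
  Position 0 ('d'): freq=3, skip
  Position 1 ('d'): freq=3, skip
  Position 2 ('a'): freq=3, skip
  Position 3 ('d'): freq=3, skip
  Position 4 ('b'): freq=2, skip
  Position 5 ('b'): freq=2, skip
  Position 6 ('a'): freq=3, skip
  Position 7 ('e'): unique! => answer = 7

7


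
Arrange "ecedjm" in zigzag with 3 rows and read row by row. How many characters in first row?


Zigzag "ecedjm" into 3 rows:
Placing characters:
  'e' => row 0
  'c' => row 1
  'e' => row 2
  'd' => row 1
  'j' => row 0
  'm' => row 1
Rows:
  Row 0: "ej"
  Row 1: "cdm"
  Row 2: "e"
First row length: 2

2


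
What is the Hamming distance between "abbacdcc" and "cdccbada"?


Comparing "abbacdcc" and "cdccbada" position by position:
  Position 0: 'a' vs 'c' => differ
  Position 1: 'b' vs 'd' => differ
  Position 2: 'b' vs 'c' => differ
  Position 3: 'a' vs 'c' => differ
  Position 4: 'c' vs 'b' => differ
  Position 5: 'd' vs 'a' => differ
  Position 6: 'c' vs 'd' => differ
  Position 7: 'c' vs 'a' => differ
Total differences (Hamming distance): 8

8


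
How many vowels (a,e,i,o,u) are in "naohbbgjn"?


Input: naohbbgjn
Checking each character:
  'n' at position 0: consonant
  'a' at position 1: vowel (running total: 1)
  'o' at position 2: vowel (running total: 2)
  'h' at position 3: consonant
  'b' at position 4: consonant
  'b' at position 5: consonant
  'g' at position 6: consonant
  'j' at position 7: consonant
  'n' at position 8: consonant
Total vowels: 2

2


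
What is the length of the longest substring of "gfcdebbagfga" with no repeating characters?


Input: "gfcdebbagfga"
Sliding window (track last position of each char):
  Position 0 ('g'): window [0,0] length 1 -- new best
  Position 1 ('f'): window [0,1] length 2 -- new best
  Position 2 ('c'): window [0,2] length 3 -- new best
  Position 3 ('d'): window [0,3] length 4 -- new best
  Position 4 ('e'): window [0,4] length 5 -- new best
  Position 5 ('b'): window [0,5] length 6 -- new best
  Position 6 ('b'): repeat (last at 5), move window start to 6
  Position 6 ('b'): window [6,6] length 1
  Position 7 ('a'): window [6,7] length 2
  Position 8 ('g'): window [6,8] length 3
  Position 9 ('f'): window [6,9] length 4
  Position 10 ('g'): repeat (last at 8), move window start to 9
  Position 10 ('g'): window [9,10] length 2
  Position 11 ('a'): window [9,11] length 3
Longest substring with no repeats: "gfcdeb" with length 6

6


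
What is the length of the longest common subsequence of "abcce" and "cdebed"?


LCS of "abcce" and "cdebed"
DP table:
           c    d    e    b    e    d
      0    0    0    0    0    0    0
  a   0    0    0    0    0    0    0
  b   0    0    0    0    1    1    1
  c   0    1    1    1    1    1    1
  c   0    1    1    1    1    1    1
  e   0    1    1    2    2    2    2
LCS length = dp[5][6] = 2

2


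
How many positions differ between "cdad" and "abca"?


Comparing "cdad" and "abca" position by position:
  Position 0: 'c' vs 'a' => DIFFER
  Position 1: 'd' vs 'b' => DIFFER
  Position 2: 'a' vs 'c' => DIFFER
  Position 3: 'd' vs 'a' => DIFFER
Positions that differ: 4

4


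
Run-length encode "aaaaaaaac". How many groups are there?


Input: aaaaaaaac
Scanning for consecutive runs:
  Group 1: 'a' x 8 (positions 0-7)
  Group 2: 'c' x 1 (positions 8-8)
Total groups: 2

2


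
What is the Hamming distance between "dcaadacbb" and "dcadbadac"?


Comparing "dcaadacbb" and "dcadbadac" position by position:
  Position 0: 'd' vs 'd' => same
  Position 1: 'c' vs 'c' => same
  Position 2: 'a' vs 'a' => same
  Position 3: 'a' vs 'd' => differ
  Position 4: 'd' vs 'b' => differ
  Position 5: 'a' vs 'a' => same
  Position 6: 'c' vs 'd' => differ
  Position 7: 'b' vs 'a' => differ
  Position 8: 'b' vs 'c' => differ
Total differences (Hamming distance): 5

5


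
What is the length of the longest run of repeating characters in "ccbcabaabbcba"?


Input: "ccbcabaabbcba"
Scanning for longest run:
  Position 1 ('c'): continues run of 'c', length=2
  Position 2 ('b'): new char, reset run to 1
  Position 3 ('c'): new char, reset run to 1
  Position 4 ('a'): new char, reset run to 1
  Position 5 ('b'): new char, reset run to 1
  Position 6 ('a'): new char, reset run to 1
  Position 7 ('a'): continues run of 'a', length=2
  Position 8 ('b'): new char, reset run to 1
  Position 9 ('b'): continues run of 'b', length=2
  Position 10 ('c'): new char, reset run to 1
  Position 11 ('b'): new char, reset run to 1
  Position 12 ('a'): new char, reset run to 1
Longest run: 'c' with length 2

2


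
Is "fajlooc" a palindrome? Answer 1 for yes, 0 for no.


Input: fajlooc
Reversed: cooljaf
  Compare pos 0 ('f') with pos 6 ('c'): MISMATCH
  Compare pos 1 ('a') with pos 5 ('o'): MISMATCH
  Compare pos 2 ('j') with pos 4 ('o'): MISMATCH
Result: not a palindrome

0


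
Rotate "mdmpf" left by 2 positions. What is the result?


Input: "mdmpf", rotate left by 2
First 2 characters: "md"
Remaining characters: "mpf"
Concatenate remaining + first: "mpf" + "md" = "mpfmd"

mpfmd


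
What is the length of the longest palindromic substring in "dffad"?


Input: "dffad"
Checking substrings for palindromes:
  [1:3] "ff" (len 2) => palindrome
Longest palindromic substring: "ff" with length 2

2


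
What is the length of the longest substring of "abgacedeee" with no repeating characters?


Input: "abgacedeee"
Sliding window (track last position of each char):
  Position 0 ('a'): window [0,0] length 1 -- new best
  Position 1 ('b'): window [0,1] length 2 -- new best
  Position 2 ('g'): window [0,2] length 3 -- new best
  Position 3 ('a'): repeat (last at 0), move window start to 1
  Position 3 ('a'): window [1,3] length 3
  Position 4 ('c'): window [1,4] length 4 -- new best
  Position 5 ('e'): window [1,5] length 5 -- new best
  Position 6 ('d'): window [1,6] length 6 -- new best
  Position 7 ('e'): repeat (last at 5), move window start to 6
  Position 7 ('e'): window [6,7] length 2
  Position 8 ('e'): repeat (last at 7), move window start to 8
  Position 8 ('e'): window [8,8] length 1
  Position 9 ('e'): repeat (last at 8), move window start to 9
  Position 9 ('e'): window [9,9] length 1
Longest substring with no repeats: "bgaced" with length 6

6


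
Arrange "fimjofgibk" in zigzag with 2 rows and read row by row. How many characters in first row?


Zigzag "fimjofgibk" into 2 rows:
Placing characters:
  'f' => row 0
  'i' => row 1
  'm' => row 0
  'j' => row 1
  'o' => row 0
  'f' => row 1
  'g' => row 0
  'i' => row 1
  'b' => row 0
  'k' => row 1
Rows:
  Row 0: "fmogb"
  Row 1: "ijfik"
First row length: 5

5


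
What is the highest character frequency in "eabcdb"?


Input: eabcdb
Character counts:
  'a': 1
  'b': 2
  'c': 1
  'd': 1
  'e': 1
Maximum frequency: 2

2


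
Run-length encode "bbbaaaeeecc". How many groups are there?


Input: bbbaaaeeecc
Scanning for consecutive runs:
  Group 1: 'b' x 3 (positions 0-2)
  Group 2: 'a' x 3 (positions 3-5)
  Group 3: 'e' x 3 (positions 6-8)
  Group 4: 'c' x 2 (positions 9-10)
Total groups: 4

4


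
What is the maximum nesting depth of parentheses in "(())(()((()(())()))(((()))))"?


Input: "(())(()((()(())()))(((()))))"
Tracking depth:
  Position 0 '(': depth becomes 1
  Position 1 '(': depth becomes 2
  Position 2 ')': depth becomes 1
  Position 3 ')': depth becomes 0
  Position 4 '(': depth becomes 1
  Position 5 '(': depth becomes 2
  Position 6 ')': depth becomes 1
  Position 7 '(': depth becomes 2
  Position 8 '(': depth becomes 3
  Position 9 '(': depth becomes 4
  Position 10 ')': depth becomes 3
  Position 11 '(': depth becomes 4
  Position 12 '(': depth becomes 5
  Position 13 ')': depth becomes 4
  Position 14 ')': depth becomes 3
  Position 15 '(': depth becomes 4
  Position 16 ')': depth becomes 3
  Position 17 ')': depth becomes 2
  Position 18 ')': depth becomes 1
  Position 19 '(': depth becomes 2
  Position 20 '(': depth becomes 3
  Position 21 '(': depth becomes 4
  Position 22 '(': depth becomes 5
  Position 23 ')': depth becomes 4
  Position 24 ')': depth becomes 3
  Position 25 ')': depth becomes 2
  Position 26 ')': depth becomes 1
  Position 27 ')': depth becomes 0
Maximum depth reached: 5

5


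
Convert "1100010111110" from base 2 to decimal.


Input: "1100010111110" in base 2
Positional expansion:
  Digit '1' (value 1) x 2^12 = 4096
  Digit '1' (value 1) x 2^11 = 2048
  Digit '0' (value 0) x 2^10 = 0
  Digit '0' (value 0) x 2^9 = 0
  Digit '0' (value 0) x 2^8 = 0
  Digit '1' (value 1) x 2^7 = 128
  Digit '0' (value 0) x 2^6 = 0
  Digit '1' (value 1) x 2^5 = 32
  Digit '1' (value 1) x 2^4 = 16
  Digit '1' (value 1) x 2^3 = 8
  Digit '1' (value 1) x 2^2 = 4
  Digit '1' (value 1) x 2^1 = 2
  Digit '0' (value 0) x 2^0 = 0
Sum = 6334

6334


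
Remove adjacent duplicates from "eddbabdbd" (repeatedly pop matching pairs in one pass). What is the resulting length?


Input: eddbabdbd
Stack-based adjacent duplicate removal:
  Read 'e': push. Stack: e
  Read 'd': push. Stack: ed
  Read 'd': matches stack top 'd' => pop. Stack: e
  Read 'b': push. Stack: eb
  Read 'a': push. Stack: eba
  Read 'b': push. Stack: ebab
  Read 'd': push. Stack: ebabd
  Read 'b': push. Stack: ebabdb
  Read 'd': push. Stack: ebabdbd
Final stack: "ebabdbd" (length 7)

7


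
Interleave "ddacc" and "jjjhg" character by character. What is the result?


Interleaving "ddacc" and "jjjhg":
  Position 0: 'd' from first, 'j' from second => "dj"
  Position 1: 'd' from first, 'j' from second => "dj"
  Position 2: 'a' from first, 'j' from second => "aj"
  Position 3: 'c' from first, 'h' from second => "ch"
  Position 4: 'c' from first, 'g' from second => "cg"
Result: djdjajchcg

djdjajchcg


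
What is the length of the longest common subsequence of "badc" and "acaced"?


LCS of "badc" and "acaced"
DP table:
           a    c    a    c    e    d
      0    0    0    0    0    0    0
  b   0    0    0    0    0    0    0
  a   0    1    1    1    1    1    1
  d   0    1    1    1    1    1    2
  c   0    1    2    2    2    2    2
LCS length = dp[4][6] = 2

2


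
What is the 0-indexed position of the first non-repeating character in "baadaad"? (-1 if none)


Input: baadaad
Character frequencies:
  'a': 4
  'b': 1
  'd': 2
Scanning left to right for freq == 1:
  Position 0 ('b'): unique! => answer = 0

0


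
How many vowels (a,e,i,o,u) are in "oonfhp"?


Input: oonfhp
Checking each character:
  'o' at position 0: vowel (running total: 1)
  'o' at position 1: vowel (running total: 2)
  'n' at position 2: consonant
  'f' at position 3: consonant
  'h' at position 4: consonant
  'p' at position 5: consonant
Total vowels: 2

2


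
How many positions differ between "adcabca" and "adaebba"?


Comparing "adcabca" and "adaebba" position by position:
  Position 0: 'a' vs 'a' => same
  Position 1: 'd' vs 'd' => same
  Position 2: 'c' vs 'a' => DIFFER
  Position 3: 'a' vs 'e' => DIFFER
  Position 4: 'b' vs 'b' => same
  Position 5: 'c' vs 'b' => DIFFER
  Position 6: 'a' vs 'a' => same
Positions that differ: 3

3


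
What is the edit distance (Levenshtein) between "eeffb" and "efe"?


Computing edit distance: "eeffb" -> "efe"
DP table:
           e    f    e
      0    1    2    3
  e   1    0    1    2
  e   2    1    1    1
  f   3    2    1    2
  f   4    3    2    2
  b   5    4    3    3
Edit distance = dp[5][3] = 3

3


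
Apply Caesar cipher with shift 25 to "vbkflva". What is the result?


Caesar cipher: shift "vbkflva" by 25
  'v' (pos 21) + 25 = pos 20 = 'u'
  'b' (pos 1) + 25 = pos 0 = 'a'
  'k' (pos 10) + 25 = pos 9 = 'j'
  'f' (pos 5) + 25 = pos 4 = 'e'
  'l' (pos 11) + 25 = pos 10 = 'k'
  'v' (pos 21) + 25 = pos 20 = 'u'
  'a' (pos 0) + 25 = pos 25 = 'z'
Result: uajekuz

uajekuz


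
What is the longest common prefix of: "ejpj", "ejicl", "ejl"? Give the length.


Words: ejpj, ejicl, ejl
  Position 0: all 'e' => match
  Position 1: all 'j' => match
  Position 2: ('p', 'i', 'l') => mismatch, stop
LCP = "ej" (length 2)

2


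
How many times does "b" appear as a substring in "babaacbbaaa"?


Searching for "b" in "babaacbbaaa"
Scanning each position:
  Position 0: "b" => MATCH
  Position 1: "a" => no
  Position 2: "b" => MATCH
  Position 3: "a" => no
  Position 4: "a" => no
  Position 5: "c" => no
  Position 6: "b" => MATCH
  Position 7: "b" => MATCH
  Position 8: "a" => no
  Position 9: "a" => no
  Position 10: "a" => no
Total occurrences: 4

4


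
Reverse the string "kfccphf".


Input: kfccphf
Reading characters right to left:
  Position 6: 'f'
  Position 5: 'h'
  Position 4: 'p'
  Position 3: 'c'
  Position 2: 'c'
  Position 1: 'f'
  Position 0: 'k'
Reversed: fhpccfk

fhpccfk


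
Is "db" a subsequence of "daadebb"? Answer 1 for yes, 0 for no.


Check if "db" is a subsequence of "daadebb"
Greedy scan:
  Position 0 ('d'): matches sub[0] = 'd'
  Position 1 ('a'): no match needed
  Position 2 ('a'): no match needed
  Position 3 ('d'): no match needed
  Position 4 ('e'): no match needed
  Position 5 ('b'): matches sub[1] = 'b'
  Position 6 ('b'): no match needed
All 2 characters matched => is a subsequence

1


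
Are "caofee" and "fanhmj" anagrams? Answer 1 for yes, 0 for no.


Strings: "caofee", "fanhmj"
Sorted first:  aceefo
Sorted second: afhjmn
Differ at position 1: 'c' vs 'f' => not anagrams

0


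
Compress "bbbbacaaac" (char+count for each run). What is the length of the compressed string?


Input: bbbbacaaac
Runs:
  'b' x 4 => "b4"
  'a' x 1 => "a1"
  'c' x 1 => "c1"
  'a' x 3 => "a3"
  'c' x 1 => "c1"
Compressed: "b4a1c1a3c1"
Compressed length: 10

10


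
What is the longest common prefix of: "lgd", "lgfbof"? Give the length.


Words: lgd, lgfbof
  Position 0: all 'l' => match
  Position 1: all 'g' => match
  Position 2: ('d', 'f') => mismatch, stop
LCP = "lg" (length 2)

2


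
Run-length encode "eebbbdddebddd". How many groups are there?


Input: eebbbdddebddd
Scanning for consecutive runs:
  Group 1: 'e' x 2 (positions 0-1)
  Group 2: 'b' x 3 (positions 2-4)
  Group 3: 'd' x 3 (positions 5-7)
  Group 4: 'e' x 1 (positions 8-8)
  Group 5: 'b' x 1 (positions 9-9)
  Group 6: 'd' x 3 (positions 10-12)
Total groups: 6

6


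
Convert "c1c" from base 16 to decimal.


Input: "c1c" in base 16
Positional expansion:
  Digit 'c' (value 12) x 16^2 = 3072
  Digit '1' (value 1) x 16^1 = 16
  Digit 'c' (value 12) x 16^0 = 12
Sum = 3100

3100


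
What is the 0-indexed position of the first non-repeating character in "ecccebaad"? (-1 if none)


Input: ecccebaad
Character frequencies:
  'a': 2
  'b': 1
  'c': 3
  'd': 1
  'e': 2
Scanning left to right for freq == 1:
  Position 0 ('e'): freq=2, skip
  Position 1 ('c'): freq=3, skip
  Position 2 ('c'): freq=3, skip
  Position 3 ('c'): freq=3, skip
  Position 4 ('e'): freq=2, skip
  Position 5 ('b'): unique! => answer = 5

5
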